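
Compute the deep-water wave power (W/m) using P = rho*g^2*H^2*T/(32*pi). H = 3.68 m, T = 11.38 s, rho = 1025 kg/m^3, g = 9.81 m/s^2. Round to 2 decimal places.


P = rho * g^2 * H^2 * T / (32 * pi)
P = 1025 * 9.81^2 * 3.68^2 * 11.38 / (32 * pi)
P = 1025 * 96.2361 * 13.5424 * 11.38 / 100.53096
P = 151216.76 W/m

151216.76


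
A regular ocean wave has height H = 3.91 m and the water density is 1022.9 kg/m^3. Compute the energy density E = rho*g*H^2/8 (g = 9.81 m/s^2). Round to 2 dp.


E = (1/8) * rho * g * H^2
E = (1/8) * 1022.9 * 9.81 * 3.91^2
E = 0.125 * 1022.9 * 9.81 * 15.2881
E = 19176.34 J/m^2

19176.34


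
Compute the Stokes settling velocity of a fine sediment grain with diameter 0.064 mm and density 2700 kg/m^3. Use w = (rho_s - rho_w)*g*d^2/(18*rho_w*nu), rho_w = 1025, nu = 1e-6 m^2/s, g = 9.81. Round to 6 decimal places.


w = (rho_s - rho_w) * g * d^2 / (18 * rho_w * nu)
d = 0.064 mm = 0.000064 m
rho_s - rho_w = 2700 - 1025 = 1675
Numerator = 1675 * 9.81 * (0.000064)^2 = 0.000067304448
Denominator = 18 * 1025 * 1e-6 = 0.018450
w = 0.003648 m/s

0.003648


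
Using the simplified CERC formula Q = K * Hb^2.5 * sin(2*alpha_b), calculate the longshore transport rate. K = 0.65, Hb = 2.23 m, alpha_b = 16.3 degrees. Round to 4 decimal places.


Q = K * Hb^2.5 * sin(2 * alpha_b)
Hb^2.5 = 2.23^2.5 = 7.426123
sin(2 * 16.3) = sin(32.6) = 0.538771
Q = 0.65 * 7.426123 * 0.538771
Q = 2.6006 m^3/s

2.6006


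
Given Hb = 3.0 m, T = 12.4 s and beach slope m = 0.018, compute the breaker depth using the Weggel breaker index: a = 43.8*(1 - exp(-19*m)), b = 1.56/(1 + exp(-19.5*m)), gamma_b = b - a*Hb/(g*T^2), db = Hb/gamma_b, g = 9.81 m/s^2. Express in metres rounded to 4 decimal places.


a = 43.8 * (1 - exp(-19 * m))
exp(-19 * 0.018) = exp(-0.3420) = 0.710348
a = 43.8 * (1 - 0.710348) = 12.686749
b = 1.56 / (1 + exp(-19.5 * m))
exp(-19.5 * 0.018) = exp(-0.3510) = 0.703984
b = 1.56 / (1 + 0.703984) = 0.915502
Hb / (g * T^2) = 3.0 / (9.81 * 12.4^2) = 3.0 / 1508.3856 = 0.00198888
gamma_b = b - a * Hb/(g*T^2) = 0.915502 - 12.686749 * 0.00198888 = 0.890269
db = Hb / gamma_b = 3.0 / 0.890269
db = 3.3698 m

3.3698


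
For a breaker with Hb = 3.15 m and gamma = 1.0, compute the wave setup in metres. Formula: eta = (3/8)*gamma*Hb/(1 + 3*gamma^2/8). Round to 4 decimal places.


eta = (3/8) * gamma * Hb / (1 + 3*gamma^2/8)
Numerator = (3/8) * 1.0 * 3.15 = 1.181250
Denominator = 1 + 3*1.0^2/8 = 1 + 0.375000 = 1.375000
eta = 1.181250 / 1.375000
eta = 0.8591 m

0.8591


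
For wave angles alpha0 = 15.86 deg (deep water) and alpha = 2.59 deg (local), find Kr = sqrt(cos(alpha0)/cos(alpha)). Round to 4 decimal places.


Kr = sqrt(cos(alpha0) / cos(alpha))
cos(15.86) = 0.961932
cos(2.59) = 0.998978
Kr = sqrt(0.961932 / 0.998978)
Kr = sqrt(0.962916)
Kr = 0.9813

0.9813


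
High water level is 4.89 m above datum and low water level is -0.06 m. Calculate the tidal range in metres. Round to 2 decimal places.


Tidal range = High water - Low water
Tidal range = 4.89 - (-0.06)
Tidal range = 4.95 m

4.95


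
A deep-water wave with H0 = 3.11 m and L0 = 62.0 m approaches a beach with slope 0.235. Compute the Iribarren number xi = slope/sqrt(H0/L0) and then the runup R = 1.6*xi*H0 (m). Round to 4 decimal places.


xi = slope / sqrt(H0/L0)
H0/L0 = 3.11/62.0 = 0.050161
sqrt(0.050161) = 0.223967
xi = 0.235 / 0.223967 = 1.049261
R = 1.6 * xi * H0 = 1.6 * 1.049261 * 3.11
R = 5.2211 m

5.2211


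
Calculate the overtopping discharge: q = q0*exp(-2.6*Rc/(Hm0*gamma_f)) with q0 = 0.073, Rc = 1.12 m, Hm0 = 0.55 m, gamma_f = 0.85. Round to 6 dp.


q = q0 * exp(-2.6 * Rc / (Hm0 * gamma_f))
Exponent = -2.6 * 1.12 / (0.55 * 0.85)
= -2.6 * 1.12 / 0.4675
= -6.228877
exp(-6.228877) = 0.001972
q = 0.073 * 0.001972
q = 0.000144 m^3/s/m

0.000144


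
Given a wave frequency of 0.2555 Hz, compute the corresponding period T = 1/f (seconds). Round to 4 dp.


T = 1 / f
T = 1 / 0.2555
T = 3.9139 s

3.9139


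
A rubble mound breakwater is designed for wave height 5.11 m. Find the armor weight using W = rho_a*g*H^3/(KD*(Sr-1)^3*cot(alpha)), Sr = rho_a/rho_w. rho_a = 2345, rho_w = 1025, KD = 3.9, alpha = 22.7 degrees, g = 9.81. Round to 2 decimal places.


Sr = rho_a / rho_w = 2345 / 1025 = 2.287805
(Sr - 1) = 1.287805
(Sr - 1)^3 = 2.135749
cot(22.7) = 1 / tan(22.7) = 1 / 0.418309 = 2.390577
Numerator = 2345 * 9.81 * 5.11^3 = 3069548.8891
Denominator = 3.9 * 2.135749 * 2.390577 = 19.912121
W = 3069548.8891 / 19.912121
W = 154154.79 N

154154.79


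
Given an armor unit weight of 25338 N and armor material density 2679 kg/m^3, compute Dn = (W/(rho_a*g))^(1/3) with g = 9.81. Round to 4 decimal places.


V = W / (rho_a * g)
V = 25338 / (2679 * 9.81)
V = 25338 / 26280.99
V = 0.964119 m^3
Dn = V^(1/3) = 0.964119^(1/3)
Dn = 0.9879 m

0.9879


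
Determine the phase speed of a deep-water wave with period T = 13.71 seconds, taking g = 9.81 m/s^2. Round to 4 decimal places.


We use the deep-water celerity formula:
C = g * T / (2 * pi)
C = 9.81 * 13.71 / (2 * 3.14159...)
C = 134.495100 / 6.283185
C = 21.4056 m/s

21.4056


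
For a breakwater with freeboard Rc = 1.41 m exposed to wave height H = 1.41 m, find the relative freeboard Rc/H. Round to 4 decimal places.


Relative freeboard = Rc / H
= 1.41 / 1.41
= 1.0000

1.0000


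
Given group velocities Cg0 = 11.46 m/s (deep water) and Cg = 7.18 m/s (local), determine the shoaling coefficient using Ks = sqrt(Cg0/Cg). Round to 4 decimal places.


Ks = sqrt(Cg0 / Cg)
Ks = sqrt(11.46 / 7.18)
Ks = sqrt(1.5961)
Ks = 1.2634

1.2634


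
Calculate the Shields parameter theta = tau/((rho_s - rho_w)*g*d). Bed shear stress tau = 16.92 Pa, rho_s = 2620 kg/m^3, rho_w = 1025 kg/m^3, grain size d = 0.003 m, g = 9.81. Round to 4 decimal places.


theta = tau / ((rho_s - rho_w) * g * d)
rho_s - rho_w = 2620 - 1025 = 1595
Denominator = 1595 * 9.81 * 0.003 = 46.940850
theta = 16.92 / 46.940850
theta = 0.3605

0.3605


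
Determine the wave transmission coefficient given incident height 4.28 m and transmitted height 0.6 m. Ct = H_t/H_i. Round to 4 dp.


Ct = H_t / H_i
Ct = 0.6 / 4.28
Ct = 0.1402

0.1402


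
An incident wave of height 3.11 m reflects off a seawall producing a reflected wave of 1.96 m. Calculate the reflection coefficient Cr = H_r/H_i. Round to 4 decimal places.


Cr = H_r / H_i
Cr = 1.96 / 3.11
Cr = 0.6302

0.6302


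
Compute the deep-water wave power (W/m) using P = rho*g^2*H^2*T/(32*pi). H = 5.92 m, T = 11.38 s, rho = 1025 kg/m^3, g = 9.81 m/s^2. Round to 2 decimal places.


P = rho * g^2 * H^2 * T / (32 * pi)
P = 1025 * 9.81^2 * 5.92^2 * 11.38 / (32 * pi)
P = 1025 * 96.2361 * 35.0464 * 11.38 / 100.53096
P = 391334.11 W/m

391334.11


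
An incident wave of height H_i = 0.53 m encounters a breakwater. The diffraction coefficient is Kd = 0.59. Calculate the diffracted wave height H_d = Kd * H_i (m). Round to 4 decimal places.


H_d = Kd * H_i
H_d = 0.59 * 0.53
H_d = 0.3127 m

0.3127


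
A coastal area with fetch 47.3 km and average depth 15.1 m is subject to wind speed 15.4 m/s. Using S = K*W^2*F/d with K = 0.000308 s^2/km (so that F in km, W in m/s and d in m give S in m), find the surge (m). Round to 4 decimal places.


S = K * W^2 * F / d
W^2 = 15.4^2 = 237.16
S = 0.000308 * 237.16 * 47.3 / 15.1
Numerator = 0.000308 * 237.16 * 47.3 = 3.455042
S = 3.455042 / 15.1 = 0.2288 m

0.2288


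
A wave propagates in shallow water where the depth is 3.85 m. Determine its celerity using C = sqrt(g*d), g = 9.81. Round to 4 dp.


Using the shallow-water approximation:
C = sqrt(g * d) = sqrt(9.81 * 3.85)
C = sqrt(37.7685)
C = 6.1456 m/s

6.1456


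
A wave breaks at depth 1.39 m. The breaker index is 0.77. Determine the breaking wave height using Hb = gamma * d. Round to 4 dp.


Hb = gamma * d
Hb = 0.77 * 1.39
Hb = 1.0703 m

1.0703


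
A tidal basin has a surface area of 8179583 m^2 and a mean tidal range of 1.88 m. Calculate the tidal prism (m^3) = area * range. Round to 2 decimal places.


Tidal prism = Area * Tidal range
P = 8179583 * 1.88
P = 15377616.04 m^3

15377616.04


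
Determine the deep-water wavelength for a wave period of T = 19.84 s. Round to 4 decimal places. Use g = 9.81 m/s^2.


L0 = g * T^2 / (2 * pi)
L0 = 9.81 * 19.84^2 / (2 * pi)
L0 = 9.81 * 393.6256 / 6.28319
L0 = 3861.4671 / 6.28319
L0 = 614.5716 m

614.5716


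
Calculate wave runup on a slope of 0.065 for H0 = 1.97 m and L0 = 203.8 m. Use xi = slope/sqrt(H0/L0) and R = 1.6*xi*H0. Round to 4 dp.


xi = slope / sqrt(H0/L0)
H0/L0 = 1.97/203.8 = 0.009666
sqrt(0.009666) = 0.098318
xi = 0.065 / 0.098318 = 0.661123
R = 1.6 * xi * H0 = 1.6 * 0.661123 * 1.97
R = 2.0839 m

2.0839


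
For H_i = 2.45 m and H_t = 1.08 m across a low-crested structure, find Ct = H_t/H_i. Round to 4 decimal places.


Ct = H_t / H_i
Ct = 1.08 / 2.45
Ct = 0.4408

0.4408


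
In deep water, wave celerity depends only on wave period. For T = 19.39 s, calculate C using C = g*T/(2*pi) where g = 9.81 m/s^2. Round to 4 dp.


We use the deep-water celerity formula:
C = g * T / (2 * pi)
C = 9.81 * 19.39 / (2 * 3.14159...)
C = 190.215900 / 6.283185
C = 30.2738 m/s

30.2738


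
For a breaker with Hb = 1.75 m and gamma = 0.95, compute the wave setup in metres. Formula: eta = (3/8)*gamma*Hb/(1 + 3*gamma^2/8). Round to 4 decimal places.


eta = (3/8) * gamma * Hb / (1 + 3*gamma^2/8)
Numerator = (3/8) * 0.95 * 1.75 = 0.623437
Denominator = 1 + 3*0.95^2/8 = 1 + 0.338438 = 1.338438
eta = 0.623437 / 1.338438
eta = 0.4658 m

0.4658


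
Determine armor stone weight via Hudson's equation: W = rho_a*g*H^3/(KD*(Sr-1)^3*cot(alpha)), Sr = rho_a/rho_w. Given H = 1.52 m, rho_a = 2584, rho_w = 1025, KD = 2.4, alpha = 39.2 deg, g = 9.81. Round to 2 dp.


Sr = rho_a / rho_w = 2584 / 1025 = 2.520976
(Sr - 1) = 1.520976
(Sr - 1)^3 = 3.518574
cot(39.2) = 1 / tan(39.2) = 1 / 0.815580 = 1.226121
Numerator = 2584 * 9.81 * 1.52^3 = 89020.9615
Denominator = 2.4 * 3.518574 * 1.226121 = 10.354077
W = 89020.9615 / 10.354077
W = 8597.67 N

8597.67


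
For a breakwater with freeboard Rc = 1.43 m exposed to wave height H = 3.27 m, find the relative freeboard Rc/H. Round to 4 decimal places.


Relative freeboard = Rc / H
= 1.43 / 3.27
= 0.4373

0.4373


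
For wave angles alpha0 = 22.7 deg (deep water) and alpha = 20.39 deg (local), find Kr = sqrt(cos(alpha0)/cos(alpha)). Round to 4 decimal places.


Kr = sqrt(cos(alpha0) / cos(alpha))
cos(22.7) = 0.922538
cos(20.39) = 0.937343
Kr = sqrt(0.922538 / 0.937343)
Kr = sqrt(0.984206)
Kr = 0.9921

0.9921


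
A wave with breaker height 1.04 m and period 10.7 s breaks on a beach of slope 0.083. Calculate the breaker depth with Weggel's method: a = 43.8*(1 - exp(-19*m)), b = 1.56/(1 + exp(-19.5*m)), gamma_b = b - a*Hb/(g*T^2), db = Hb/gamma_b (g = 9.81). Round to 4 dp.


a = 43.8 * (1 - exp(-19 * m))
exp(-19 * 0.083) = exp(-1.5770) = 0.206594
a = 43.8 * (1 - 0.206594) = 34.751185
b = 1.56 / (1 + exp(-19.5 * m))
exp(-19.5 * 0.083) = exp(-1.6185) = 0.198196
b = 1.56 / (1 + 0.198196) = 1.301958
Hb / (g * T^2) = 1.04 / (9.81 * 10.7^2) = 1.04 / 1123.1469 = 0.00092597
gamma_b = b - a * Hb/(g*T^2) = 1.301958 - 34.751185 * 0.00092597 = 1.269779
db = Hb / gamma_b = 1.04 / 1.269779
db = 0.8190 m

0.8190


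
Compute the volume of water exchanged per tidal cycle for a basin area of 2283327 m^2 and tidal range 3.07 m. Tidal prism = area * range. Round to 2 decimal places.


Tidal prism = Area * Tidal range
P = 2283327 * 3.07
P = 7009813.89 m^3

7009813.89


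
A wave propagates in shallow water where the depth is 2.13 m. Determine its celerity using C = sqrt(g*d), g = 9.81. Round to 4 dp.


Using the shallow-water approximation:
C = sqrt(g * d) = sqrt(9.81 * 2.13)
C = sqrt(20.8953)
C = 4.5711 m/s

4.5711


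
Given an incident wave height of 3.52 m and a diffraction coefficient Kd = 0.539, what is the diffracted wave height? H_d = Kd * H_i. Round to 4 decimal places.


H_d = Kd * H_i
H_d = 0.539 * 3.52
H_d = 1.8973 m

1.8973


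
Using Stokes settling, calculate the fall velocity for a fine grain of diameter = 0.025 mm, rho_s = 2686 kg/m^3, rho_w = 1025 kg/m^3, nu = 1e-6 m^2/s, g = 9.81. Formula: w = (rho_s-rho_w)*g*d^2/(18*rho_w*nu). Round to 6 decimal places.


w = (rho_s - rho_w) * g * d^2 / (18 * rho_w * nu)
d = 0.025 mm = 0.000025 m
rho_s - rho_w = 2686 - 1025 = 1661
Numerator = 1661 * 9.81 * (0.000025)^2 = 0.000010184006
Denominator = 18 * 1025 * 1e-6 = 0.018450
w = 0.000552 m/s

0.000552


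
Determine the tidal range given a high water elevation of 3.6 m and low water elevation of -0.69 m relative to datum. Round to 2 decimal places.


Tidal range = High water - Low water
Tidal range = 3.6 - (-0.69)
Tidal range = 4.29 m

4.29


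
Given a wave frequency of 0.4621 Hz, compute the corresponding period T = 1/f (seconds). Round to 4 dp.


T = 1 / f
T = 1 / 0.4621
T = 2.1640 s

2.1640


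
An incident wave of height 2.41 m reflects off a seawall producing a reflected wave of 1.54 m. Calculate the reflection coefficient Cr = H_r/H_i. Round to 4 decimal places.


Cr = H_r / H_i
Cr = 1.54 / 2.41
Cr = 0.6390

0.6390


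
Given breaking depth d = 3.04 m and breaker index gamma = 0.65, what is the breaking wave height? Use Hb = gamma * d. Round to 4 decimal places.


Hb = gamma * d
Hb = 0.65 * 3.04
Hb = 1.9760 m

1.9760


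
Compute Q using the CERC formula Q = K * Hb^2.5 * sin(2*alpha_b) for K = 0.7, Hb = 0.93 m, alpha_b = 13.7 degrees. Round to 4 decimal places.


Q = K * Hb^2.5 * sin(2 * alpha_b)
Hb^2.5 = 0.93^2.5 = 0.834079
sin(2 * 13.7) = sin(27.4) = 0.460200
Q = 0.7 * 0.834079 * 0.460200
Q = 0.2687 m^3/s

0.2687


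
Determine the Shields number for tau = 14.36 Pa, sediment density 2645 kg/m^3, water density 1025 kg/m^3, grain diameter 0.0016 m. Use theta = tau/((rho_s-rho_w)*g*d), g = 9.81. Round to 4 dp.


theta = tau / ((rho_s - rho_w) * g * d)
rho_s - rho_w = 2645 - 1025 = 1620
Denominator = 1620 * 9.81 * 0.0016 = 25.427520
theta = 14.36 / 25.427520
theta = 0.5647

0.5647


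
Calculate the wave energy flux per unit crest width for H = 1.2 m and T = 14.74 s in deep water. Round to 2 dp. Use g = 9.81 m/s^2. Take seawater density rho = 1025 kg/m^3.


P = rho * g^2 * H^2 * T / (32 * pi)
P = 1025 * 9.81^2 * 1.2^2 * 14.74 / (32 * pi)
P = 1025 * 96.2361 * 1.4400 * 14.74 / 100.53096
P = 20826.77 W/m

20826.77


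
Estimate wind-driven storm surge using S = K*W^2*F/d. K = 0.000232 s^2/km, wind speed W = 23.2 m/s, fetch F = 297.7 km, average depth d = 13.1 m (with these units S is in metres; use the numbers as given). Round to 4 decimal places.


S = K * W^2 * F / d
W^2 = 23.2^2 = 538.24
S = 0.000232 * 538.24 * 297.7 / 13.1
Numerator = 0.000232 * 538.24 * 297.7 = 37.174299
S = 37.174299 / 13.1 = 2.8377 m

2.8377


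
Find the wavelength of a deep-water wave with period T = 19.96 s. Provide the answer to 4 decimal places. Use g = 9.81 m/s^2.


L0 = g * T^2 / (2 * pi)
L0 = 9.81 * 19.96^2 / (2 * pi)
L0 = 9.81 * 398.4016 / 6.28319
L0 = 3908.3197 / 6.28319
L0 = 622.0284 m

622.0284


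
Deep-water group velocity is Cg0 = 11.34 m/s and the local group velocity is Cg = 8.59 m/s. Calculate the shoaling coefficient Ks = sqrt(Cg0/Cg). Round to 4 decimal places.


Ks = sqrt(Cg0 / Cg)
Ks = sqrt(11.34 / 8.59)
Ks = sqrt(1.3201)
Ks = 1.1490

1.1490


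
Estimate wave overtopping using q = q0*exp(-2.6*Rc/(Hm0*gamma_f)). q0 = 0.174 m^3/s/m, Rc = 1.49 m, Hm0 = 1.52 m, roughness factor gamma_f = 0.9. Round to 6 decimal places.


q = q0 * exp(-2.6 * Rc / (Hm0 * gamma_f))
Exponent = -2.6 * 1.49 / (1.52 * 0.9)
= -2.6 * 1.49 / 1.3680
= -2.831871
exp(-2.831871) = 0.058903
q = 0.174 * 0.058903
q = 0.010249 m^3/s/m

0.010249


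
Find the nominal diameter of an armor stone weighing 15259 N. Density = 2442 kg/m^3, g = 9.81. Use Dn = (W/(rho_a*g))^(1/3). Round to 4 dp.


V = W / (rho_a * g)
V = 15259 / (2442 * 9.81)
V = 15259 / 23956.02
V = 0.636959 m^3
Dn = V^(1/3) = 0.636959^(1/3)
Dn = 0.8604 m

0.8604


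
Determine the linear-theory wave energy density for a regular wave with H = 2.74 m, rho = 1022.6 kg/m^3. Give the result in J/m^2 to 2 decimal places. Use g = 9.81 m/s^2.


E = (1/8) * rho * g * H^2
E = (1/8) * 1022.6 * 9.81 * 2.74^2
E = 0.125 * 1022.6 * 9.81 * 7.5076
E = 9414.25 J/m^2

9414.25


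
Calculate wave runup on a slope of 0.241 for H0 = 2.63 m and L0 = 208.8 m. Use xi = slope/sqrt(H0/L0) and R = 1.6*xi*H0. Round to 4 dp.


xi = slope / sqrt(H0/L0)
H0/L0 = 2.63/208.8 = 0.012596
sqrt(0.012596) = 0.112231
xi = 0.241 / 0.112231 = 2.147358
R = 1.6 * xi * H0 = 1.6 * 2.147358 * 2.63
R = 9.0361 m

9.0361


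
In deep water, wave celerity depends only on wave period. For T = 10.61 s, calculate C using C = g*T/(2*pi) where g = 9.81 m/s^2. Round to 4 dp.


We use the deep-water celerity formula:
C = g * T / (2 * pi)
C = 9.81 * 10.61 / (2 * 3.14159...)
C = 104.084100 / 6.283185
C = 16.5655 m/s

16.5655


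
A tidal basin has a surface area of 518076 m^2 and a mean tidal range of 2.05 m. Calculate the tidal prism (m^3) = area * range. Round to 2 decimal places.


Tidal prism = Area * Tidal range
P = 518076 * 2.05
P = 1062055.80 m^3

1062055.80


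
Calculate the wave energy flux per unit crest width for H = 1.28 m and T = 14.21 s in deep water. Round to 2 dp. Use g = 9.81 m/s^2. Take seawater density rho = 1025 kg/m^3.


P = rho * g^2 * H^2 * T / (32 * pi)
P = 1025 * 9.81^2 * 1.28^2 * 14.21 / (32 * pi)
P = 1025 * 96.2361 * 1.6384 * 14.21 / 100.53096
P = 22844.20 W/m

22844.20


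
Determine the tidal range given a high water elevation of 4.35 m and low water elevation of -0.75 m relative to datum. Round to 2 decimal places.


Tidal range = High water - Low water
Tidal range = 4.35 - (-0.75)
Tidal range = 5.10 m

5.10


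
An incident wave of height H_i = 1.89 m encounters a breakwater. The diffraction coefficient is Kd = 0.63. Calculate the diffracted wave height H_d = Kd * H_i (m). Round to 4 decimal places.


H_d = Kd * H_i
H_d = 0.63 * 1.89
H_d = 1.1907 m

1.1907


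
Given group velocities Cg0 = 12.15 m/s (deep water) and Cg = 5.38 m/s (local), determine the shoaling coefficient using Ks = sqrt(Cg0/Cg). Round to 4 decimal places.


Ks = sqrt(Cg0 / Cg)
Ks = sqrt(12.15 / 5.38)
Ks = sqrt(2.2584)
Ks = 1.5028

1.5028


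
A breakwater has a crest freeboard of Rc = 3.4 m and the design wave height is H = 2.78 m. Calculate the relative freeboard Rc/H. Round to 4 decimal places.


Relative freeboard = Rc / H
= 3.4 / 2.78
= 1.2230

1.2230


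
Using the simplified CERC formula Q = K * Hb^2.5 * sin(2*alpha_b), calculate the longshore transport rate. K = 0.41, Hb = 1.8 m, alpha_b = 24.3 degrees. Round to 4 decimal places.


Q = K * Hb^2.5 * sin(2 * alpha_b)
Hb^2.5 = 1.8^2.5 = 4.346916
sin(2 * 24.3) = sin(48.6) = 0.750111
Q = 0.41 * 4.346916 * 0.750111
Q = 1.3369 m^3/s

1.3369


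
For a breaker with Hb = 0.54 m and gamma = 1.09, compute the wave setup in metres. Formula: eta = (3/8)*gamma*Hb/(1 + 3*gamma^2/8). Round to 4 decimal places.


eta = (3/8) * gamma * Hb / (1 + 3*gamma^2/8)
Numerator = (3/8) * 1.09 * 0.54 = 0.220725
Denominator = 1 + 3*1.09^2/8 = 1 + 0.445538 = 1.445538
eta = 0.220725 / 1.445538
eta = 0.1527 m

0.1527


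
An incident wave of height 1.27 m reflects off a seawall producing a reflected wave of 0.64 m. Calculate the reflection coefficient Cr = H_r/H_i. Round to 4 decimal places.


Cr = H_r / H_i
Cr = 0.64 / 1.27
Cr = 0.5039

0.5039


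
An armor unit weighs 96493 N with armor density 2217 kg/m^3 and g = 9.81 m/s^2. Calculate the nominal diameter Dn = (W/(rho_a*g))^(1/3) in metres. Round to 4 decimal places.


V = W / (rho_a * g)
V = 96493 / (2217 * 9.81)
V = 96493 / 21748.77
V = 4.436711 m^3
Dn = V^(1/3) = 4.436711^(1/3)
Dn = 1.6432 m

1.6432


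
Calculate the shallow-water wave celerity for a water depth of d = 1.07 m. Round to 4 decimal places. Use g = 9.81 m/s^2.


Using the shallow-water approximation:
C = sqrt(g * d) = sqrt(9.81 * 1.07)
C = sqrt(10.4967)
C = 3.2399 m/s

3.2399


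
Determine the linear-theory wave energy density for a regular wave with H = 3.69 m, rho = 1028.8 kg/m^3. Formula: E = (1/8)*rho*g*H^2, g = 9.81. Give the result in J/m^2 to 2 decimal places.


E = (1/8) * rho * g * H^2
E = (1/8) * 1028.8 * 9.81 * 3.69^2
E = 0.125 * 1028.8 * 9.81 * 13.6161
E = 17177.61 J/m^2

17177.61


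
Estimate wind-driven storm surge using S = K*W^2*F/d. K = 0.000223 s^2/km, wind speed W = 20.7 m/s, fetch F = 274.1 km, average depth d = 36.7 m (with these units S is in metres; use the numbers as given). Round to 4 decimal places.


S = K * W^2 * F / d
W^2 = 20.7^2 = 428.49
S = 0.000223 * 428.49 * 274.1 / 36.7
Numerator = 0.000223 * 428.49 * 274.1 = 26.191151
S = 26.191151 / 36.7 = 0.7137 m

0.7137


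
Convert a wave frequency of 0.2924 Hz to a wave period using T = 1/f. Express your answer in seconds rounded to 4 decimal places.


T = 1 / f
T = 1 / 0.2924
T = 3.4200 s

3.4200


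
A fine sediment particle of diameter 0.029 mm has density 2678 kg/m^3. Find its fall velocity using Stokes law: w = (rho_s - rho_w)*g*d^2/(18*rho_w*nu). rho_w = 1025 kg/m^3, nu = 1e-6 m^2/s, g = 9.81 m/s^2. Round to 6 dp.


w = (rho_s - rho_w) * g * d^2 / (18 * rho_w * nu)
d = 0.029 mm = 0.000029 m
rho_s - rho_w = 2678 - 1025 = 1653
Numerator = 1653 * 9.81 * (0.000029)^2 = 0.000013637597
Denominator = 18 * 1025 * 1e-6 = 0.018450
w = 0.000739 m/s

0.000739


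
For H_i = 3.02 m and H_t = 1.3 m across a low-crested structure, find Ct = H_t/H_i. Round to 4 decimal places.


Ct = H_t / H_i
Ct = 1.3 / 3.02
Ct = 0.4305

0.4305


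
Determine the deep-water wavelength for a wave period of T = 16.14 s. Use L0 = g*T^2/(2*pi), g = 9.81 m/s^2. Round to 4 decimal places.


L0 = g * T^2 / (2 * pi)
L0 = 9.81 * 16.14^2 / (2 * pi)
L0 = 9.81 * 260.4996 / 6.28319
L0 = 2555.5011 / 6.28319
L0 = 406.7206 m

406.7206


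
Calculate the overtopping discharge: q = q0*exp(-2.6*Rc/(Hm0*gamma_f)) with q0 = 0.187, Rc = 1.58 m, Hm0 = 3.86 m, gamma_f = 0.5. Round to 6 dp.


q = q0 * exp(-2.6 * Rc / (Hm0 * gamma_f))
Exponent = -2.6 * 1.58 / (3.86 * 0.5)
= -2.6 * 1.58 / 1.9300
= -2.128497
exp(-2.128497) = 0.119016
q = 0.187 * 0.119016
q = 0.022256 m^3/s/m

0.022256


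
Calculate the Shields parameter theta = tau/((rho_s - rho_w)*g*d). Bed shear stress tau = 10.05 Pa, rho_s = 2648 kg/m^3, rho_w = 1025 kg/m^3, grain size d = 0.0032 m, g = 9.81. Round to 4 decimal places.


theta = tau / ((rho_s - rho_w) * g * d)
rho_s - rho_w = 2648 - 1025 = 1623
Denominator = 1623 * 9.81 * 0.0032 = 50.949216
theta = 10.05 / 50.949216
theta = 0.1973

0.1973


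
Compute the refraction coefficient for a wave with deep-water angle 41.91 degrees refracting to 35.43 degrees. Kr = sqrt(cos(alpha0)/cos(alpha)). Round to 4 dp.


Kr = sqrt(cos(alpha0) / cos(alpha))
cos(41.91) = 0.744195
cos(35.43) = 0.814824
Kr = sqrt(0.744195 / 0.814824)
Kr = sqrt(0.913319)
Kr = 0.9557

0.9557


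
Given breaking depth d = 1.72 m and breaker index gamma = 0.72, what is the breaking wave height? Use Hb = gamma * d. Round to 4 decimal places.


Hb = gamma * d
Hb = 0.72 * 1.72
Hb = 1.2384 m

1.2384


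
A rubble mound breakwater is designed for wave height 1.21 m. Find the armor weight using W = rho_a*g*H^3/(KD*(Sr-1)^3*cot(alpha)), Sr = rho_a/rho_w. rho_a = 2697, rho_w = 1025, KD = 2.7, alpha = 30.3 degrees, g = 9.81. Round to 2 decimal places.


Sr = rho_a / rho_w = 2697 / 1025 = 2.631220
(Sr - 1) = 1.631220
(Sr - 1)^3 = 4.340475
cot(30.3) = 1 / tan(30.3) = 1 / 0.584353 = 1.711295
Numerator = 2697 * 9.81 * 1.21^3 = 46871.1992
Denominator = 2.7 * 4.340475 * 1.711295 = 20.055147
W = 46871.1992 / 20.055147
W = 2337.12 N

2337.12


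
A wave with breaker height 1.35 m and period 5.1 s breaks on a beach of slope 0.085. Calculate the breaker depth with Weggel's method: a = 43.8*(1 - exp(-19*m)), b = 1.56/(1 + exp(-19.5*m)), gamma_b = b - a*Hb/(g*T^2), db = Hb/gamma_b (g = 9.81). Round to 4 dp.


a = 43.8 * (1 - exp(-19 * m))
exp(-19 * 0.085) = exp(-1.6150) = 0.198891
a = 43.8 * (1 - 0.198891) = 35.088589
b = 1.56 / (1 + exp(-19.5 * m))
exp(-19.5 * 0.085) = exp(-1.6575) = 0.190615
b = 1.56 / (1 + 0.190615) = 1.310247
Hb / (g * T^2) = 1.35 / (9.81 * 5.1^2) = 1.35 / 255.1581 = 0.00529084
gamma_b = b - a * Hb/(g*T^2) = 1.310247 - 35.088589 * 0.00529084 = 1.124599
db = Hb / gamma_b = 1.35 / 1.124599
db = 1.2004 m

1.2004


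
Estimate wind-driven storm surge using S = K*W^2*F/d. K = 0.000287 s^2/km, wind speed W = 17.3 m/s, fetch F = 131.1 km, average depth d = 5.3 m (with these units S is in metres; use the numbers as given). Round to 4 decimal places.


S = K * W^2 * F / d
W^2 = 17.3^2 = 299.29
S = 0.000287 * 299.29 * 131.1 / 5.3
Numerator = 0.000287 * 299.29 * 131.1 = 11.260996
S = 11.260996 / 5.3 = 2.1247 m

2.1247


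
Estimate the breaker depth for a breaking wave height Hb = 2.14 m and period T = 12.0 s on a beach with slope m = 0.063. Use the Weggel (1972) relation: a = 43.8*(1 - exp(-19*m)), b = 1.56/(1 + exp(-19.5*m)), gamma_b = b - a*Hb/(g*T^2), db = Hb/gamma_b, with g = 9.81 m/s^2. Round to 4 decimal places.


a = 43.8 * (1 - exp(-19 * m))
exp(-19 * 0.063) = exp(-1.1970) = 0.302099
a = 43.8 * (1 - 0.302099) = 30.568057
b = 1.56 / (1 + exp(-19.5 * m))
exp(-19.5 * 0.063) = exp(-1.2285) = 0.292731
b = 1.56 / (1 + 0.292731) = 1.206747
Hb / (g * T^2) = 2.14 / (9.81 * 12.0^2) = 2.14 / 1412.6400 = 0.00151489
gamma_b = b - a * Hb/(g*T^2) = 1.206747 - 30.568057 * 0.00151489 = 1.160440
db = Hb / gamma_b = 2.14 / 1.160440
db = 1.8441 m

1.8441


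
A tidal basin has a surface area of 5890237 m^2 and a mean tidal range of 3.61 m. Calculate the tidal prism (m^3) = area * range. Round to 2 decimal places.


Tidal prism = Area * Tidal range
P = 5890237 * 3.61
P = 21263755.57 m^3

21263755.57


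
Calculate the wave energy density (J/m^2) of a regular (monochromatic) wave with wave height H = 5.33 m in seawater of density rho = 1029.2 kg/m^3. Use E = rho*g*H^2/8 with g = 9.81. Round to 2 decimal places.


E = (1/8) * rho * g * H^2
E = (1/8) * 1029.2 * 9.81 * 5.33^2
E = 0.125 * 1029.2 * 9.81 * 28.4089
E = 35853.64 J/m^2

35853.64


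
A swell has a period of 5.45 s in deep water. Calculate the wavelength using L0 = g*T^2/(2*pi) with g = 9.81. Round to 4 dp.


L0 = g * T^2 / (2 * pi)
L0 = 9.81 * 5.45^2 / (2 * pi)
L0 = 9.81 * 29.7025 / 6.28319
L0 = 291.3815 / 6.28319
L0 = 46.3748 m

46.3748


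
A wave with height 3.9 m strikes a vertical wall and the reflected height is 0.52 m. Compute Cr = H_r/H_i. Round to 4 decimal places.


Cr = H_r / H_i
Cr = 0.52 / 3.9
Cr = 0.1333

0.1333


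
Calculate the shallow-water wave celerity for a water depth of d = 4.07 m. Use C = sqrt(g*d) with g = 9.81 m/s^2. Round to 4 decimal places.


Using the shallow-water approximation:
C = sqrt(g * d) = sqrt(9.81 * 4.07)
C = sqrt(39.9267)
C = 6.3188 m/s

6.3188


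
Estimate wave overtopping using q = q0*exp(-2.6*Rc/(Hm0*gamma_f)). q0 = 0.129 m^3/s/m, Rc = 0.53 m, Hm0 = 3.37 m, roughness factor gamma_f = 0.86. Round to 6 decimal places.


q = q0 * exp(-2.6 * Rc / (Hm0 * gamma_f))
Exponent = -2.6 * 0.53 / (3.37 * 0.86)
= -2.6 * 0.53 / 2.8982
= -0.475468
exp(-0.475468) = 0.621594
q = 0.129 * 0.621594
q = 0.080186 m^3/s/m

0.080186


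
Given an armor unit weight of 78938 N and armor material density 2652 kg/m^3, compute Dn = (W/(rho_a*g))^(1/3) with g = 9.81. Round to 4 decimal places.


V = W / (rho_a * g)
V = 78938 / (2652 * 9.81)
V = 78938 / 26016.12
V = 3.034196 m^3
Dn = V^(1/3) = 3.034196^(1/3)
Dn = 1.4477 m

1.4477


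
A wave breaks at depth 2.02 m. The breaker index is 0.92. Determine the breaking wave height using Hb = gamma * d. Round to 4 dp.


Hb = gamma * d
Hb = 0.92 * 2.02
Hb = 1.8584 m

1.8584


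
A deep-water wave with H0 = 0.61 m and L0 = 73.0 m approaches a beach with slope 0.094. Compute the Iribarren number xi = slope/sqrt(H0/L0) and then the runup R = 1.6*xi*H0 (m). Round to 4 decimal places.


xi = slope / sqrt(H0/L0)
H0/L0 = 0.61/73.0 = 0.008356
sqrt(0.008356) = 0.091412
xi = 0.094 / 0.091412 = 1.028311
R = 1.6 * xi * H0 = 1.6 * 1.028311 * 0.61
R = 1.0036 m

1.0036


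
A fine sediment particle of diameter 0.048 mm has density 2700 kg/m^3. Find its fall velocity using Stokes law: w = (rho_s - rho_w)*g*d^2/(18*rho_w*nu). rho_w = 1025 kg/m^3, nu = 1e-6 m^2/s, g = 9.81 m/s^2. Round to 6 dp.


w = (rho_s - rho_w) * g * d^2 / (18 * rho_w * nu)
d = 0.048 mm = 0.000048 m
rho_s - rho_w = 2700 - 1025 = 1675
Numerator = 1675 * 9.81 * (0.000048)^2 = 0.000037858752
Denominator = 18 * 1025 * 1e-6 = 0.018450
w = 0.002052 m/s

0.002052


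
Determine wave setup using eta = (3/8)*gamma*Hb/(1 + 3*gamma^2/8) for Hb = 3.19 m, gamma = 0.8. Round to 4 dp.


eta = (3/8) * gamma * Hb / (1 + 3*gamma^2/8)
Numerator = (3/8) * 0.8 * 3.19 = 0.957000
Denominator = 1 + 3*0.8^2/8 = 1 + 0.240000 = 1.240000
eta = 0.957000 / 1.240000
eta = 0.7718 m

0.7718


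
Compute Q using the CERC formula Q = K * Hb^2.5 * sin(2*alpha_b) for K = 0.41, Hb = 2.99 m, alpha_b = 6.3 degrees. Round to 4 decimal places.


Q = K * Hb^2.5 * sin(2 * alpha_b)
Hb^2.5 = 2.99^2.5 = 15.458878
sin(2 * 6.3) = sin(12.6) = 0.218143
Q = 0.41 * 15.458878 * 0.218143
Q = 1.3826 m^3/s

1.3826


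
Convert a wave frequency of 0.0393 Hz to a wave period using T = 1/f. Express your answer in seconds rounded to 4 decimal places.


T = 1 / f
T = 1 / 0.0393
T = 25.4453 s

25.4453


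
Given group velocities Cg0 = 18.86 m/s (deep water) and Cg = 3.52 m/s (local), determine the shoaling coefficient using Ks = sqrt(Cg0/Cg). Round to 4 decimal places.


Ks = sqrt(Cg0 / Cg)
Ks = sqrt(18.86 / 3.52)
Ks = sqrt(5.3580)
Ks = 2.3147

2.3147


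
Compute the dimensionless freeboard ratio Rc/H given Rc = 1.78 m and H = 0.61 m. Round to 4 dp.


Relative freeboard = Rc / H
= 1.78 / 0.61
= 2.9180

2.9180


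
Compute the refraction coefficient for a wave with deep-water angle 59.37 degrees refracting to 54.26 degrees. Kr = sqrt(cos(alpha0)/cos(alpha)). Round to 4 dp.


Kr = sqrt(cos(alpha0) / cos(alpha))
cos(59.37) = 0.509492
cos(54.26) = 0.584108
Kr = sqrt(0.509492 / 0.584108)
Kr = sqrt(0.872257)
Kr = 0.9339

0.9339


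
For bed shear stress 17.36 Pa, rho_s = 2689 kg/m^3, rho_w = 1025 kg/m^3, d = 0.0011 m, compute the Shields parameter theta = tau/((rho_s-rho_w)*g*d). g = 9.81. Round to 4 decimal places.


theta = tau / ((rho_s - rho_w) * g * d)
rho_s - rho_w = 2689 - 1025 = 1664
Denominator = 1664 * 9.81 * 0.0011 = 17.956224
theta = 17.36 / 17.956224
theta = 0.9668

0.9668


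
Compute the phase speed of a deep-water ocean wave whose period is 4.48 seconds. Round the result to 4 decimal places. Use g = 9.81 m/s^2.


We use the deep-water celerity formula:
C = g * T / (2 * pi)
C = 9.81 * 4.48 / (2 * 3.14159...)
C = 43.948800 / 6.283185
C = 6.9947 m/s

6.9947


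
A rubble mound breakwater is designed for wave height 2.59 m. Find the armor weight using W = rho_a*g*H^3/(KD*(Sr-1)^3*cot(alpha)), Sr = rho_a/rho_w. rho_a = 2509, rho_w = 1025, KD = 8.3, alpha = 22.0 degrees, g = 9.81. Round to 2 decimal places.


Sr = rho_a / rho_w = 2509 / 1025 = 2.447805
(Sr - 1) = 1.447805
(Sr - 1)^3 = 3.034800
cot(22.0) = 1 / tan(22.0) = 1 / 0.404026 = 2.475087
Numerator = 2509 * 9.81 * 2.59^3 = 427630.7836
Denominator = 8.3 * 3.034800 * 2.475087 = 62.344571
W = 427630.7836 / 62.344571
W = 6859.15 N

6859.15


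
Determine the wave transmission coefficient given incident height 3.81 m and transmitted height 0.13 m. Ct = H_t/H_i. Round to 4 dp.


Ct = H_t / H_i
Ct = 0.13 / 3.81
Ct = 0.0341

0.0341


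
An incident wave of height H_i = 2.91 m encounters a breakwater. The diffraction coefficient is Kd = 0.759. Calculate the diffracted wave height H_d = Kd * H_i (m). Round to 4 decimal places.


H_d = Kd * H_i
H_d = 0.759 * 2.91
H_d = 2.2087 m

2.2087


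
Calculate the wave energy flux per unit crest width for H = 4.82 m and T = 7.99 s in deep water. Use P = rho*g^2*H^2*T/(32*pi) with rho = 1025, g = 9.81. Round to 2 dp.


P = rho * g^2 * H^2 * T / (32 * pi)
P = 1025 * 9.81^2 * 4.82^2 * 7.99 / (32 * pi)
P = 1025 * 96.2361 * 23.2324 * 7.99 / 100.53096
P = 182138.97 W/m

182138.97


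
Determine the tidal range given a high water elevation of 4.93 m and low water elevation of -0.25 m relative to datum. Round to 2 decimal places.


Tidal range = High water - Low water
Tidal range = 4.93 - (-0.25)
Tidal range = 5.18 m

5.18


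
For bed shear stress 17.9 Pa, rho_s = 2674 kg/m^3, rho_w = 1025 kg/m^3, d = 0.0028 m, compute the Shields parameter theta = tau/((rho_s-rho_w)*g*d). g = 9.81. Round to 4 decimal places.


theta = tau / ((rho_s - rho_w) * g * d)
rho_s - rho_w = 2674 - 1025 = 1649
Denominator = 1649 * 9.81 * 0.0028 = 45.294732
theta = 17.9 / 45.294732
theta = 0.3952

0.3952


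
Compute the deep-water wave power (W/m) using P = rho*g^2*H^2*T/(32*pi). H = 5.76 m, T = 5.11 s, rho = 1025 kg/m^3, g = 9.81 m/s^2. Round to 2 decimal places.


P = rho * g^2 * H^2 * T / (32 * pi)
P = 1025 * 9.81^2 * 5.76^2 * 5.11 / (32 * pi)
P = 1025 * 96.2361 * 33.1776 * 5.11 / 100.53096
P = 166351.95 W/m

166351.95


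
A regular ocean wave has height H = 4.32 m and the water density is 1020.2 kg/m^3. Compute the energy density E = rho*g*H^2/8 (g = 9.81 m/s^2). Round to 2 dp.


E = (1/8) * rho * g * H^2
E = (1/8) * 1020.2 * 9.81 * 4.32^2
E = 0.125 * 1020.2 * 9.81 * 18.6624
E = 23347.04 J/m^2

23347.04


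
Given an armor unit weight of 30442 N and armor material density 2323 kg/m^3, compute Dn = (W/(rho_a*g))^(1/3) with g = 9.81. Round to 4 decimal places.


V = W / (rho_a * g)
V = 30442 / (2323 * 9.81)
V = 30442 / 22788.63
V = 1.335842 m^3
Dn = V^(1/3) = 1.335842^(1/3)
Dn = 1.1013 m

1.1013


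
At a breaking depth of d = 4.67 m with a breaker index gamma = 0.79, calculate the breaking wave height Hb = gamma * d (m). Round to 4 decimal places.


Hb = gamma * d
Hb = 0.79 * 4.67
Hb = 3.6893 m

3.6893


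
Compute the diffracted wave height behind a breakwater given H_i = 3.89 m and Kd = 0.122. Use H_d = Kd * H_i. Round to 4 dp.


H_d = Kd * H_i
H_d = 0.122 * 3.89
H_d = 0.4746 m

0.4746


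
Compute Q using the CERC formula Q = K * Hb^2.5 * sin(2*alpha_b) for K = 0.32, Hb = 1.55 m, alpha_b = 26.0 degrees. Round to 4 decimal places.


Q = K * Hb^2.5 * sin(2 * alpha_b)
Hb^2.5 = 1.55^2.5 = 2.991088
sin(2 * 26.0) = sin(52.0) = 0.788011
Q = 0.32 * 2.991088 * 0.788011
Q = 0.7542 m^3/s

0.7542


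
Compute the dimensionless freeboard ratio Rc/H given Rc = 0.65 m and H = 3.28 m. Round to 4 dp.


Relative freeboard = Rc / H
= 0.65 / 3.28
= 0.1982

0.1982


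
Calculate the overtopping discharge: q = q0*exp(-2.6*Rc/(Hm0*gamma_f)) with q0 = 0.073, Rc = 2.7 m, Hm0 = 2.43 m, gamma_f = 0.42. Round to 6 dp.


q = q0 * exp(-2.6 * Rc / (Hm0 * gamma_f))
Exponent = -2.6 * 2.7 / (2.43 * 0.42)
= -2.6 * 2.7 / 1.0206
= -6.878307
exp(-6.878307) = 0.001030
q = 0.073 * 0.001030
q = 0.000075 m^3/s/m

0.000075


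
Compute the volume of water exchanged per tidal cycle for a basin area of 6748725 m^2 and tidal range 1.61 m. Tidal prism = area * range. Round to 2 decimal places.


Tidal prism = Area * Tidal range
P = 6748725 * 1.61
P = 10865447.25 m^3

10865447.25


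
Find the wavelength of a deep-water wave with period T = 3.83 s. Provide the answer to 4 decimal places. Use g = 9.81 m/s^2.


L0 = g * T^2 / (2 * pi)
L0 = 9.81 * 3.83^2 / (2 * pi)
L0 = 9.81 * 14.6689 / 6.28319
L0 = 143.9019 / 6.28319
L0 = 22.9027 m

22.9027


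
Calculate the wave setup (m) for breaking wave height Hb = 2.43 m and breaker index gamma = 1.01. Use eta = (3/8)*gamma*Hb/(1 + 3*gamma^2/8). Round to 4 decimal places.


eta = (3/8) * gamma * Hb / (1 + 3*gamma^2/8)
Numerator = (3/8) * 1.01 * 2.43 = 0.920363
Denominator = 1 + 3*1.01^2/8 = 1 + 0.382538 = 1.382538
eta = 0.920363 / 1.382538
eta = 0.6657 m

0.6657


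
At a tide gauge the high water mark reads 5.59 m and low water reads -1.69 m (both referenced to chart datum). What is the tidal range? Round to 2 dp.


Tidal range = High water - Low water
Tidal range = 5.59 - (-1.69)
Tidal range = 7.28 m

7.28


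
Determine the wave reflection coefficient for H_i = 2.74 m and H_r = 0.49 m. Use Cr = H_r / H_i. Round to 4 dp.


Cr = H_r / H_i
Cr = 0.49 / 2.74
Cr = 0.1788

0.1788


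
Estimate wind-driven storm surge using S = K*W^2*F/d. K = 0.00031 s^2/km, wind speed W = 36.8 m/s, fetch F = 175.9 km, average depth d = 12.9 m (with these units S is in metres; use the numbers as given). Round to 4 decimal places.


S = K * W^2 * F / d
W^2 = 36.8^2 = 1354.24
S = 0.00031 * 1354.24 * 175.9 / 12.9
Numerator = 0.00031 * 1354.24 * 175.9 = 73.845353
S = 73.845353 / 12.9 = 5.7244 m

5.7244


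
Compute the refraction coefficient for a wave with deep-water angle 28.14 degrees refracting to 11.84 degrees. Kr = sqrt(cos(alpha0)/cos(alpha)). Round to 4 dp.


Kr = sqrt(cos(alpha0) / cos(alpha))
cos(28.14) = 0.881798
cos(11.84) = 0.978724
Kr = sqrt(0.881798 / 0.978724)
Kr = sqrt(0.900966)
Kr = 0.9492

0.9492


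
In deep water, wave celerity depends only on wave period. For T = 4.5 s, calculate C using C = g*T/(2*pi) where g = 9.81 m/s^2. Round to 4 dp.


We use the deep-water celerity formula:
C = g * T / (2 * pi)
C = 9.81 * 4.5 / (2 * 3.14159...)
C = 44.145000 / 6.283185
C = 7.0259 m/s

7.0259


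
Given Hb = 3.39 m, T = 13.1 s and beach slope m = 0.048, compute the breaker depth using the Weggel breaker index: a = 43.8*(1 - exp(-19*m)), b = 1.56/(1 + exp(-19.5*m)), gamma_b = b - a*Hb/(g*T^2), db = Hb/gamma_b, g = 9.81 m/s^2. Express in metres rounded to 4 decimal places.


a = 43.8 * (1 - exp(-19 * m))
exp(-19 * 0.048) = exp(-0.9120) = 0.401720
a = 43.8 * (1 - 0.401720) = 26.204665
b = 1.56 / (1 + exp(-19.5 * m))
exp(-19.5 * 0.048) = exp(-0.9360) = 0.392193
b = 1.56 / (1 + 0.392193) = 1.120534
Hb / (g * T^2) = 3.39 / (9.81 * 13.1^2) = 3.39 / 1683.4941 = 0.00201367
gamma_b = b - a * Hb/(g*T^2) = 1.120534 - 26.204665 * 0.00201367 = 1.067766
db = Hb / gamma_b = 3.39 / 1.067766
db = 3.1749 m

3.1749


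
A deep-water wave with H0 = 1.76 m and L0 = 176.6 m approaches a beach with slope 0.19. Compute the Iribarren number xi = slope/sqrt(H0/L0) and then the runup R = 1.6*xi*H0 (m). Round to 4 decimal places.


xi = slope / sqrt(H0/L0)
H0/L0 = 1.76/176.6 = 0.009966
sqrt(0.009966) = 0.099830
xi = 0.19 / 0.099830 = 1.903236
R = 1.6 * xi * H0 = 1.6 * 1.903236 * 1.76
R = 5.3595 m

5.3595


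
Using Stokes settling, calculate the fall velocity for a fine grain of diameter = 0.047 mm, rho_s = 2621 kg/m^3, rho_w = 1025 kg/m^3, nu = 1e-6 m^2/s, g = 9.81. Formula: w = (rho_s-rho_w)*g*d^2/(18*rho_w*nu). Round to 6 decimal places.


w = (rho_s - rho_w) * g * d^2 / (18 * rho_w * nu)
d = 0.047 mm = 0.000047 m
rho_s - rho_w = 2621 - 1025 = 1596
Numerator = 1596 * 9.81 * (0.000047)^2 = 0.000034585783
Denominator = 18 * 1025 * 1e-6 = 0.018450
w = 0.001875 m/s

0.001875


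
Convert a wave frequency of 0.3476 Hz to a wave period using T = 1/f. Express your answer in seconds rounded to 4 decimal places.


T = 1 / f
T = 1 / 0.3476
T = 2.8769 s

2.8769


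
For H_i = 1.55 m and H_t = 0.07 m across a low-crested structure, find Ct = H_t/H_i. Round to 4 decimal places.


Ct = H_t / H_i
Ct = 0.07 / 1.55
Ct = 0.0452

0.0452


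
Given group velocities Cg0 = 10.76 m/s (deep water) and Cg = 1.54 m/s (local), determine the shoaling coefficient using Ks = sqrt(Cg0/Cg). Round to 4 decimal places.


Ks = sqrt(Cg0 / Cg)
Ks = sqrt(10.76 / 1.54)
Ks = sqrt(6.9870)
Ks = 2.6433

2.6433


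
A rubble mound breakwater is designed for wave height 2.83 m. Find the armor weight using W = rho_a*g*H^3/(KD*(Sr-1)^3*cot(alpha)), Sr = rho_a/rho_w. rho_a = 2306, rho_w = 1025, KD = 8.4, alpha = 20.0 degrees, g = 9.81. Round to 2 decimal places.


Sr = rho_a / rho_w = 2306 / 1025 = 2.249756
(Sr - 1) = 1.249756
(Sr - 1)^3 = 1.951982
cot(20.0) = 1 / tan(20.0) = 1 / 0.363970 = 2.747477
Numerator = 2306 * 9.81 * 2.83^3 = 512728.6872
Denominator = 8.4 * 1.951982 * 2.747477 = 45.049421
W = 512728.6872 / 45.049421
W = 11381.47 N

11381.47
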